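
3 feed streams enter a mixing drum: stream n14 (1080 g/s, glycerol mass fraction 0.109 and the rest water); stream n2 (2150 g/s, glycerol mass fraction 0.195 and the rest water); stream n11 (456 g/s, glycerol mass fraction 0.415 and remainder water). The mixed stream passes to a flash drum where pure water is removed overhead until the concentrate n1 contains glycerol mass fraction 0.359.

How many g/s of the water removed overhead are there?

glycerol entering = 1080×0.109 + 2150×0.195 + 456×0.415 = 726.21 g/s.
All glycerol reports to n1, so n1 = 726.21/0.359 = 2022.9 g/s.
Total feed = 3686 g/s; overhead = 3686 − 2022.9 = 1663.1 g/s.

1663 g/s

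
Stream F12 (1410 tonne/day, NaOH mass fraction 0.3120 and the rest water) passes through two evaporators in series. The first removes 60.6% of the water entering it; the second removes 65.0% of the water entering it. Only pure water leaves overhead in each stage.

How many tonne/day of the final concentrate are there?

573.7 tonne/day

water in feed = 1410×0.688 = 970.08 tonne/day.
After stage 1: water left = (1−0.606)×970.08 = 382.21; stream total = 822.13 tonne/day.
After stage 2: water left = (1−0.650)×382.21 = 133.77; final concentrate = 573.69 tonne/day.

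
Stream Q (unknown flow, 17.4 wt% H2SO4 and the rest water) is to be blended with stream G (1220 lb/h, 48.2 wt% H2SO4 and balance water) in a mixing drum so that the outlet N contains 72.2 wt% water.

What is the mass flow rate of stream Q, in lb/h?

Let Q be the unknown flow. Total out = 1220 + Q.
water balance: 631.96 + 0.826·Q = 0.722·(1220 + Q)
(0.826 − 0.722)·Q = 0.722×1220 − 631.96 = 248.88
Q = 248.88 / 0.104 = 2393.1 lb/h

2393 lb/h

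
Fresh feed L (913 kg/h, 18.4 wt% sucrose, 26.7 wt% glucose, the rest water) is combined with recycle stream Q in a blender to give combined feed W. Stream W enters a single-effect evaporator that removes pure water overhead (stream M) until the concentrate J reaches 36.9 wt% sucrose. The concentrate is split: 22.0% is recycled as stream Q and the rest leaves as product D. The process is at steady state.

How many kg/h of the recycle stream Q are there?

128.4 kg/h

Overall sucrose balance (none leaves overhead): sucrose in fresh feed = sucrose in product, i.e. 913×0.184 = (1−0.220)·J·0.369.
J = 167.99/(0.369×0.780) = 583.67 kg/h.
Recycle Q = 0.220×583.67 = 128.41 kg/h.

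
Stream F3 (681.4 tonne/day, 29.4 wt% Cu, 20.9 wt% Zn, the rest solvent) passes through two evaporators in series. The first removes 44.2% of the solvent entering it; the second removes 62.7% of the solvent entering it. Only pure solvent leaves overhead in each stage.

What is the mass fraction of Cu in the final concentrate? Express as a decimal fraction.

0.485

solvent in feed = 681.4×0.497 = 338.66 tonne/day.
After stage 1: solvent left = (1−0.442)×338.66 = 188.97; stream total = 531.71 tonne/day.
After stage 2: solvent left = (1−0.627)×188.97 = 70.486; final concentrate = 413.23 tonne/day.
Cu fraction = 200.33/413.23 = 0.485.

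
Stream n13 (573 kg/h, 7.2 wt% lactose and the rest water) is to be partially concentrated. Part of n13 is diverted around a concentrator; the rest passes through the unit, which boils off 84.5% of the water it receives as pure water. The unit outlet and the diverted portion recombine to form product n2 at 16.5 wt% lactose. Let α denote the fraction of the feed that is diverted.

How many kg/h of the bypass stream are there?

All 573×0.072 = 41.256 kg/h of lactose reaches n2, so n2 = 41.256/0.165 = 250.04 kg/h and vapour = 322.96 kg/h.
The evaporator receives (1−α)·573 of feed at 0.928 water and removes 0.845 of that water:
0.845×0.928×(1−α)×573 = 322.96
(1−α) = 322.96/449.32 = 0.7188;  α = 0.2812.
Bypass flow = 0.2812×573 = 161.14 kg/h.

161.1 kg/h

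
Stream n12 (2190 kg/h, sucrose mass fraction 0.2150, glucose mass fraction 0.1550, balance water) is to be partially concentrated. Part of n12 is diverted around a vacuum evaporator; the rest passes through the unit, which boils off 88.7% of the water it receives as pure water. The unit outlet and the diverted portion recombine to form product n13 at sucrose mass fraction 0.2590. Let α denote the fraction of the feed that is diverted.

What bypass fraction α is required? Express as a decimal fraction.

All 2190×0.215 = 470.85 kg/h of sucrose reaches n13, so n13 = 470.85/0.259 = 1818 kg/h and vapour = 372.05 kg/h.
The evaporator receives (1−α)·2190 of feed at 0.630 water and removes 0.887 of that water:
0.887×0.630×(1−α)×2190 = 372.05
(1−α) = 372.05/1223.8 = 0.3040;  α = 0.6960.

0.696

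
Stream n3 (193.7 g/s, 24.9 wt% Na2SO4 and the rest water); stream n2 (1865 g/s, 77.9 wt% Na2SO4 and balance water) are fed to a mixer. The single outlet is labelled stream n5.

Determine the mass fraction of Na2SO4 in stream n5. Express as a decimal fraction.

0.729

Total flow out = 193.7 + 1865 = 2058.7 g/s.
Na2SO4 in = 193.7×0.249 + 1865×0.779 = 1501.1 g/s.
Na2SO4 mass fraction in n5 = 1501.1/2058.7 = 0.729.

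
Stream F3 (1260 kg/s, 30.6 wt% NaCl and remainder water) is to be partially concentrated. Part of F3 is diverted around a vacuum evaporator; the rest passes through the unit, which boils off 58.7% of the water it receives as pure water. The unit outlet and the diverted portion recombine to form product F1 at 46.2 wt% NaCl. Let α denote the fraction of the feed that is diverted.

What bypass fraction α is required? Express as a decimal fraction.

0.171

All 1260×0.306 = 385.56 kg/s of NaCl reaches F1, so F1 = 385.56/0.462 = 834.55 kg/s and vapour = 425.45 kg/s.
The evaporator receives (1−α)·1260 of feed at 0.694 water and removes 0.587 of that water:
0.587×0.694×(1−α)×1260 = 425.45
(1−α) = 425.45/513.3 = 0.8289;  α = 0.1711.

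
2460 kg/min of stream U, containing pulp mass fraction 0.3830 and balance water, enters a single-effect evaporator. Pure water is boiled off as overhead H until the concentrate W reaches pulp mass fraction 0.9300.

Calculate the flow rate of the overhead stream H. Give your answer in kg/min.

pulp is conserved: 2460×0.383 = 942.18 kg/min all reports to the concentrate.
Concentrate = 942.18/(target fraction) = 1013.1 kg/min.
Overhead = 2460 − 1013.1 = 1446.9 kg/min.

1447 kg/min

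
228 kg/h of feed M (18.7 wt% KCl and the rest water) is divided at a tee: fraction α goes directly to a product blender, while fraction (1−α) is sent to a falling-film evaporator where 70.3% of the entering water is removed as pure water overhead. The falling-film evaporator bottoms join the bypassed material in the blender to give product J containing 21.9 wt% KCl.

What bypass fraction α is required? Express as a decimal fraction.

All 228×0.187 = 42.636 kg/h of KCl reaches J, so J = 42.636/0.219 = 194.68 kg/h and vapour = 33.315 kg/h.
The evaporator receives (1−α)·228 of feed at 0.813 water and removes 0.703 of that water:
0.703×0.813×(1−α)×228 = 33.315
(1−α) = 33.315/130.31 = 0.2557;  α = 0.7443.

0.744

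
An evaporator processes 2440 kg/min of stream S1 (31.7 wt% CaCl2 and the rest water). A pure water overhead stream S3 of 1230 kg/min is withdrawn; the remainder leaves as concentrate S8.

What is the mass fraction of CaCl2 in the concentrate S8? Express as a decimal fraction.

0.639

CaCl2 is not removed: 2440×0.317 = 773.48 kg/min of CaCl2 enters S8.
Concentrate = 2440 − 1230 = 1210 kg/min.
Mass fraction = 773.48/1210 = 0.639.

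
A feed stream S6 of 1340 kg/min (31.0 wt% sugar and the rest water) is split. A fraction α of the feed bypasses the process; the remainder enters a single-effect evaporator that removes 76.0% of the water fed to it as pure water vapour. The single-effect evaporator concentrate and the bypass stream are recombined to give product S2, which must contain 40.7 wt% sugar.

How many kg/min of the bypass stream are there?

All 1340×0.310 = 415.4 kg/min of sugar reaches S2, so S2 = 415.4/0.407 = 1020.6 kg/min and vapour = 319.36 kg/min.
The evaporator receives (1−α)·1340 of feed at 0.690 water and removes 0.760 of that water:
0.760×0.690×(1−α)×1340 = 319.36
(1−α) = 319.36/702.7 = 0.4545;  α = 0.5455.
Bypass flow = 0.5455×1340 = 731 kg/min.

731 kg/min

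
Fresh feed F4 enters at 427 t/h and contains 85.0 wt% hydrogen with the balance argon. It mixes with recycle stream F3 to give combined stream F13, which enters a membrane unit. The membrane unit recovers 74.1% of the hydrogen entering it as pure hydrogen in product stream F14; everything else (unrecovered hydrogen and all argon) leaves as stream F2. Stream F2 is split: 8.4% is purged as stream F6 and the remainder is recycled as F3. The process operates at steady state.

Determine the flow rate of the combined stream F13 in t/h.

argon enters only via F4 and leaves only via the purge: 427×0.150 = 0.084×(argon in F2), and the membrane unit passes all argon, so argon in F13 = argon in F2 = 762.5 t/h.
hydrogen in F13: m_A = 427×0.850 + (1−0.084)·(1−0.741)·m_A, so m_A = 362.95/0.7628 = 475.84 t/h.
F13 = 475.84 + 762.5 = 1238.3 t/h.

1238 t/h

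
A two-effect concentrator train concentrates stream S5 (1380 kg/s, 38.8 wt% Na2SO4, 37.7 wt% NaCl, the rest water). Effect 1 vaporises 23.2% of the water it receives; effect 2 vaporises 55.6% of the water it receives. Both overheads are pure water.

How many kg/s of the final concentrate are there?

water in feed = 1380×0.235 = 324.3 kg/s.
After stage 1: water left = (1−0.232)×324.3 = 249.06; stream total = 1304.8 kg/s.
After stage 2: water left = (1−0.556)×249.06 = 110.58; final concentrate = 1166.3 kg/s.

1166 kg/s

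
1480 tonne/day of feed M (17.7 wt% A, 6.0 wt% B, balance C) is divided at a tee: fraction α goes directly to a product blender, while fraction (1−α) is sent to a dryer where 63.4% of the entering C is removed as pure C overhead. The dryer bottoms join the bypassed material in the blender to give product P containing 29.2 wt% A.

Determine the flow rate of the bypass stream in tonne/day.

All 1480×0.177 = 261.96 tonne/day of A reaches P, so P = 261.96/0.292 = 897.12 tonne/day and vapour = 582.88 tonne/day.
The evaporator receives (1−α)·1480 of feed at 0.763 C and removes 0.634 of that C:
0.634×0.763×(1−α)×1480 = 582.88
(1−α) = 582.88/715.94 = 0.8141;  α = 0.1859.
Bypass flow = 0.1859×1480 = 275.07 tonne/day.

275.1 tonne/day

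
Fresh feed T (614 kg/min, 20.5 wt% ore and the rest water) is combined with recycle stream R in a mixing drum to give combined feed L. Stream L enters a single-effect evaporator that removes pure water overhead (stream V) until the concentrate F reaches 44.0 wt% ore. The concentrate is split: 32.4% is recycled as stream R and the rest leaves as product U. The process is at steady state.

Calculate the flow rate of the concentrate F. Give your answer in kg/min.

Overall ore balance (none leaves overhead): ore in fresh feed = ore in product, i.e. 614×0.205 = (1−0.324)·F·0.440.
F = 125.87/(0.440×0.676) = 423.18 kg/min.

423.2 kg/min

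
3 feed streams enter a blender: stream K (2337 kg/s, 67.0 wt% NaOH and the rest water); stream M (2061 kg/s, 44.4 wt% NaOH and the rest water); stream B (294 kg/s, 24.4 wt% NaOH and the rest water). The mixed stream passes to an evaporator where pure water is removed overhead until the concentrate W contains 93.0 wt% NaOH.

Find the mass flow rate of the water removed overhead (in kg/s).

NaOH entering = 2337×0.670 + 2061×0.444 + 294×0.244 = 2552.6 kg/s.
All NaOH reports to W, so W = 2552.6/0.930 = 2744.7 kg/s.
Total feed = 4692 kg/s; overhead = 4692 − 2744.7 = 1947.3 kg/s.

1947 kg/s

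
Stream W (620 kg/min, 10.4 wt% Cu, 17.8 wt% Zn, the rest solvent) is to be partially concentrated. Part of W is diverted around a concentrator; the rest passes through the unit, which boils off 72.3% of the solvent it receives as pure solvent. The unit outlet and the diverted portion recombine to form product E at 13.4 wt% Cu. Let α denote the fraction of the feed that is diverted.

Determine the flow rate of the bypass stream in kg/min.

All 620×0.104 = 64.48 kg/min of Cu reaches E, so E = 64.48/0.134 = 481.19 kg/min and vapour = 138.81 kg/min.
The evaporator receives (1−α)·620 of feed at 0.718 solvent and removes 0.723 of that solvent:
0.723×0.718×(1−α)×620 = 138.81
(1−α) = 138.81/321.85 = 0.4313;  α = 0.5687.
Bypass flow = 0.5687×620 = 352.61 kg/min.

352.6 kg/min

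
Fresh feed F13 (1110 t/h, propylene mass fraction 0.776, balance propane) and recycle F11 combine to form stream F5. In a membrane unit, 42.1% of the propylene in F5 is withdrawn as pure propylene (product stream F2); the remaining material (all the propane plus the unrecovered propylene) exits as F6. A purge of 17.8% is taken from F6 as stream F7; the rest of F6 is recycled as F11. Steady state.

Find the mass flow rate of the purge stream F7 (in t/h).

418 t/h

propane enters only via F13 and leaves only via the purge: 1110×0.224 = 0.178×(propane in F6), and the membrane unit passes all propane, so propane in F5 = propane in F6 = 1396.9 t/h.
propylene in F5: m_A = 1110×0.776 + (1−0.178)·(1−0.421)·m_A, so m_A = 861.36/0.5241 = 1643.6 t/h.
F6 = (1−0.421)×1643.6 + 1396.9 = 2348.5 t/h.
Purge F7 = 0.178×2348.5 = 418.04 t/h.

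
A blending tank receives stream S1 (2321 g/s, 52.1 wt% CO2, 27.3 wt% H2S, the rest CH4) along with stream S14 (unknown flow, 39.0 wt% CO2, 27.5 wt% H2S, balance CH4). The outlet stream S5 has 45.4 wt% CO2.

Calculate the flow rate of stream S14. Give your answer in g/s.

2430 g/s

Let S14 be the unknown flow. Total out = 2321 + S14.
CO2 balance: 1209.2 + 0.390·S14 = 0.454·(2321 + S14)
(0.390 − 0.454)·S14 = 0.454×2321 − 1209.2 = -155.51
S14 = -155.51 / -0.064 = 2429.8 g/s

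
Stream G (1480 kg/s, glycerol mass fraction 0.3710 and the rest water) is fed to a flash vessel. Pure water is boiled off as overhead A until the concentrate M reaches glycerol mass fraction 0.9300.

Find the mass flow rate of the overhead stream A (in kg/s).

glycerol is conserved: 1480×0.371 = 549.08 kg/s all reports to the concentrate.
Concentrate = 549.08/(target fraction) = 590.41 kg/s.
Overhead = 1480 − 590.41 = 889.59 kg/s.

889.6 kg/s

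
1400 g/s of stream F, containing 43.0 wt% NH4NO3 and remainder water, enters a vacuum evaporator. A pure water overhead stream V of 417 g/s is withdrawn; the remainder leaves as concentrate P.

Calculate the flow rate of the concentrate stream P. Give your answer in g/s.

983 g/s

Concentrate = 1400 − 417 = 983 g/s.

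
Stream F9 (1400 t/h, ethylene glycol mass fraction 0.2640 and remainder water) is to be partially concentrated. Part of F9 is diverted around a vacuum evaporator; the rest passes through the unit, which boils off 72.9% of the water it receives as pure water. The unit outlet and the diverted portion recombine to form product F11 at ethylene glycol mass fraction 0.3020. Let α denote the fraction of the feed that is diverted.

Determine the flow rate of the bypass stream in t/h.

1072 t/h

All 1400×0.264 = 369.6 t/h of ethylene glycol reaches F11, so F11 = 369.6/0.302 = 1223.8 t/h and vapour = 176.16 t/h.
The evaporator receives (1−α)·1400 of feed at 0.736 water and removes 0.729 of that water:
0.729×0.736×(1−α)×1400 = 176.16
(1−α) = 176.16/751.16 = 0.2345;  α = 0.7655.
Bypass flow = 0.7655×1400 = 1071.7 t/h.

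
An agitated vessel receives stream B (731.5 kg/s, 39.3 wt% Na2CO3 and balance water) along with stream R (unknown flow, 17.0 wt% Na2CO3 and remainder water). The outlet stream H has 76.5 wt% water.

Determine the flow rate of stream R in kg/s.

1778 kg/s

Let R be the unknown flow. Total out = 731.5 + R.
water balance: 444.02 + 0.830·R = 0.765·(731.5 + R)
(0.830 − 0.765)·R = 0.765×731.5 − 444.02 = 115.58
R = 115.58 / 0.065 = 1778.1 kg/s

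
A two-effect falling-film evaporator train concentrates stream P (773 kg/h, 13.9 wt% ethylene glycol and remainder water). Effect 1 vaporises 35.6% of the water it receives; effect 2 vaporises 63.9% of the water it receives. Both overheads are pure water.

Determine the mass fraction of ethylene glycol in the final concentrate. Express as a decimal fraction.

0.410

water in feed = 773×0.861 = 665.55 kg/h.
After stage 1: water left = (1−0.356)×665.55 = 428.62; stream total = 536.06 kg/h.
After stage 2: water left = (1−0.639)×428.62 = 154.73; final concentrate = 262.18 kg/h.
ethylene glycol fraction = 107.45/262.18 = 0.410.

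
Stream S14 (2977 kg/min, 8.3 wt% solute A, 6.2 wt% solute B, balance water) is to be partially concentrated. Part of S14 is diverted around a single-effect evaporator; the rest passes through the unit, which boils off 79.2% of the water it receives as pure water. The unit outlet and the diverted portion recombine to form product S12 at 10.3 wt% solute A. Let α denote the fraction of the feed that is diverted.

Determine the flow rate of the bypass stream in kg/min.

All 2977×0.083 = 247.09 kg/min of solute A reaches S12, so S12 = 247.09/0.103 = 2398.9 kg/min and vapour = 578.06 kg/min.
The evaporator receives (1−α)·2977 of feed at 0.855 water and removes 0.792 of that water:
0.792×0.855×(1−α)×2977 = 578.06
(1−α) = 578.06/2015.9 = 0.2867;  α = 0.7133.
Bypass flow = 0.7133×2977 = 2123.3 kg/min.

2123 kg/min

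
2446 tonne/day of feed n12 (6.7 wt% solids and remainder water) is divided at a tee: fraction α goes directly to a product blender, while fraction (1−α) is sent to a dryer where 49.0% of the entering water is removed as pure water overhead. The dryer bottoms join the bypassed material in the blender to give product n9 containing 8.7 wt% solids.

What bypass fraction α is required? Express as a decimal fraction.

0.497

All 2446×0.067 = 163.88 tonne/day of solids reaches n9, so n9 = 163.88/0.087 = 1883.7 tonne/day and vapour = 562.3 tonne/day.
The evaporator receives (1−α)·2446 of feed at 0.933 water and removes 0.490 of that water:
0.490×0.933×(1−α)×2446 = 562.3
(1−α) = 562.3/1118.2 = 0.5028;  α = 0.4972.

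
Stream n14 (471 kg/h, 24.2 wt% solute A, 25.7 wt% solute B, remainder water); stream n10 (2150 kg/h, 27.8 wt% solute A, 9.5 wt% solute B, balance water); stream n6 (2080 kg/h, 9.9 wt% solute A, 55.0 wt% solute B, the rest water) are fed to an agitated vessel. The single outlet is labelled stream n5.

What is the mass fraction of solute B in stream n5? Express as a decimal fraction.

Total flow out = 471 + 2150 + 2080 = 4701 kg/h.
solute B in = 471×0.257 + 2150×0.095 + 2080×0.550 = 1469.3 kg/h.
solute B mass fraction in n5 = 1469.3/4701 = 0.313.

0.313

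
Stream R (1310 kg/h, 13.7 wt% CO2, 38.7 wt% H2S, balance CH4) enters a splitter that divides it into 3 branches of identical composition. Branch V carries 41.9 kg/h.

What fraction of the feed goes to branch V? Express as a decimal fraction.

0.032

Fraction to V = 41.9/1310 = 0.0320.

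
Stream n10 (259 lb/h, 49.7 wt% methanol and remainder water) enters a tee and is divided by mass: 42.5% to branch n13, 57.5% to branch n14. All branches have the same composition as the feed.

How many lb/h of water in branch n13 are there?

Branch n13 total = 0.425×259 = 110.08 lb/h.
water in n13 = 0.503×110.08 = 55.368 lb/h.

55.37 lb/h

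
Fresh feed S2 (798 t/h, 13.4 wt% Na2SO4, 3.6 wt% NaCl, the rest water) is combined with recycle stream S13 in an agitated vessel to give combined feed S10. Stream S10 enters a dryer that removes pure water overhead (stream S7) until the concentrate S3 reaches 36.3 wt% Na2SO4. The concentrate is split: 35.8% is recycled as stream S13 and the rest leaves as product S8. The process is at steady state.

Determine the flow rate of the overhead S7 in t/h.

Overall Na2SO4 balance (none leaves overhead): Na2SO4 in fresh feed = Na2SO4 in product, i.e. 798×0.134 = (1−0.358)·S3·0.363.
S3 = 106.93/(0.363×0.642) = 458.85 t/h.
Recycle S13 = 0.358×458.85 = 164.27 t/h.
Combined feed S10 = 798 + 164.27 = 962.27 t/h.
Overhead S7 = S10 − S3 = 962.27 − 458.85 = 503.42 t/h.

503.4 t/h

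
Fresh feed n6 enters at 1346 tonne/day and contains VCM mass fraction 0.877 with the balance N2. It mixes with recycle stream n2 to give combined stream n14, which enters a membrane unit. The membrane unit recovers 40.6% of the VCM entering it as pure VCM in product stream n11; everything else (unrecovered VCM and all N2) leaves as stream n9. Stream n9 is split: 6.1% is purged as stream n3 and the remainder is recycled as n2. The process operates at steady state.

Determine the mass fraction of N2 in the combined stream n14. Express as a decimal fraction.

0.504

N2 enters only via n6 and leaves only via the purge: 1346×0.123 = 0.061×(N2 in n9), and the membrane unit passes all N2, so N2 in n14 = N2 in n9 = 2714.1 tonne/day.
VCM in n14: m_A = 1346×0.877 + (1−0.061)·(1−0.406)·m_A, so m_A = 1180.4/0.4422 = 2669.3 tonne/day.
n14 = 2669.3 + 2714.1 = 5383.3 tonne/day.
N2 fraction in n14 = 2714.1/5383.3 = 0.504.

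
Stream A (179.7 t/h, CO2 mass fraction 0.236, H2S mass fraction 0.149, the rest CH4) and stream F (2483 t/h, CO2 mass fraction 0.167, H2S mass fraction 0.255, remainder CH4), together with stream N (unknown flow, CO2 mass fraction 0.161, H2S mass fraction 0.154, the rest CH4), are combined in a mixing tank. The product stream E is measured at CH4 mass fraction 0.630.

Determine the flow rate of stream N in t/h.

2397 t/h

Let N be the unknown flow. Total out = 2662.7 + N.
CH4 balance: 1545.7 + 0.685·N = 0.630·(2662.7 + N)
(0.685 − 0.630)·N = 0.630×2662.7 − 1545.7 = 131.81
N = 131.81 / 0.055 = 2396.6 t/h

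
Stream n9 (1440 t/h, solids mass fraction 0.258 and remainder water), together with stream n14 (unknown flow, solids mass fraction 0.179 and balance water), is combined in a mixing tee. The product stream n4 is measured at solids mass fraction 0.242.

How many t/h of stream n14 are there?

365.7 t/h

Let n14 be the unknown flow. Total out = 1440 + n14.
solids balance: 371.52 + 0.179·n14 = 0.242·(1440 + n14)
(0.179 − 0.242)·n14 = 0.242×1440 − 371.52 = -23.04
n14 = -23.04 / -0.063 = 365.71 t/h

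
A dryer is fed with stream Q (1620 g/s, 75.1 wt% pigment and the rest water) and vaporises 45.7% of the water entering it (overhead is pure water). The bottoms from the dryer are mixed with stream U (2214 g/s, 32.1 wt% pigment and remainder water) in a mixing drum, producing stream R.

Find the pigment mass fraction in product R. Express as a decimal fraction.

0.5281

Vapour removed = 0.457×0.249×1620 = 184.34 g/s; concentrate = 1435.7 g/s.
pigment reaching the mixer = 1216.6 (from concentrate) + 2214×0.321 = 1927.3 g/s.
Product flow = 1435.7 + 2214 = 3649.7 g/s; pigment fraction = 0.5281.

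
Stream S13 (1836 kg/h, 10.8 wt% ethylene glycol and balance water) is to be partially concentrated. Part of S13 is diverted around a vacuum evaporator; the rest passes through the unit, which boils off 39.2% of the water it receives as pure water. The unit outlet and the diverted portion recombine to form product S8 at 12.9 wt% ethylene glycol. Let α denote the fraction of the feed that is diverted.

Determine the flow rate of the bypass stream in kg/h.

All 1836×0.108 = 198.29 kg/h of ethylene glycol reaches S8, so S8 = 198.29/0.129 = 1537.1 kg/h and vapour = 298.88 kg/h.
The evaporator receives (1−α)·1836 of feed at 0.892 water and removes 0.392 of that water:
0.392×0.892×(1−α)×1836 = 298.88
(1−α) = 298.88/641.98 = 0.4656;  α = 0.5344.
Bypass flow = 0.5344×1836 = 981.23 kg/h.

981.2 kg/h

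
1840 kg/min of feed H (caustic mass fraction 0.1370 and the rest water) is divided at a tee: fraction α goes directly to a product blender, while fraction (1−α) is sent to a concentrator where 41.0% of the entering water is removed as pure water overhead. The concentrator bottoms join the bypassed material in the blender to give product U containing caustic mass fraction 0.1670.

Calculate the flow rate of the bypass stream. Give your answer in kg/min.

905.8 kg/min

All 1840×0.137 = 252.08 kg/min of caustic reaches U, so U = 252.08/0.167 = 1509.5 kg/min and vapour = 330.54 kg/min.
The evaporator receives (1−α)·1840 of feed at 0.863 water and removes 0.410 of that water:
0.410×0.863×(1−α)×1840 = 330.54
(1−α) = 330.54/651.05 = 0.5077;  α = 0.4923.
Bypass flow = 0.4923×1840 = 905.83 kg/min.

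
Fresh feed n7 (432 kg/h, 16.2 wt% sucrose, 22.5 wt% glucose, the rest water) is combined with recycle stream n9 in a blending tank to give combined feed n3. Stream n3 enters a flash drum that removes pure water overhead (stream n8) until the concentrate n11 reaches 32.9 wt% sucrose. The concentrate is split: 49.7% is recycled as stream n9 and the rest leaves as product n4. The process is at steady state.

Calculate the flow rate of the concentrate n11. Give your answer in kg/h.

Overall sucrose balance (none leaves overhead): sucrose in fresh feed = sucrose in product, i.e. 432×0.162 = (1−0.497)·n11·0.329.
n11 = 69.984/(0.329×0.503) = 422.9 kg/h.

422.9 kg/h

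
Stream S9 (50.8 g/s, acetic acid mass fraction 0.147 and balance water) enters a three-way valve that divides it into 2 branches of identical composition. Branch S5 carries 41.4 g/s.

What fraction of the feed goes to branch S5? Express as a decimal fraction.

0.815

Fraction to S5 = 41.4/50.8 = 0.8150.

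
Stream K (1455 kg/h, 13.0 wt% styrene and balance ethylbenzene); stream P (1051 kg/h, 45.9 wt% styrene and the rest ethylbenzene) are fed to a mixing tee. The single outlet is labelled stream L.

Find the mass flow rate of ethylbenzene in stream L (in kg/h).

ethylbenzene out = ethylbenzene in = 1455×0.870 + 1051×0.541 = 1834.4 kg/h.

1834 kg/h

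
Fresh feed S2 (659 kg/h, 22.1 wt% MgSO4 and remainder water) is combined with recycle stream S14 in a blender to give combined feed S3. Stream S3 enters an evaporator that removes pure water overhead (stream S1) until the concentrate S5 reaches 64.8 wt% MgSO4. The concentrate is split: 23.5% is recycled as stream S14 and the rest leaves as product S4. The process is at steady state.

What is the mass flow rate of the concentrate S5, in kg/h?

Overall MgSO4 balance (none leaves overhead): MgSO4 in fresh feed = MgSO4 in product, i.e. 659×0.221 = (1−0.235)·S5·0.648.
S5 = 145.64/(0.648×0.765) = 293.79 kg/h.

293.8 kg/h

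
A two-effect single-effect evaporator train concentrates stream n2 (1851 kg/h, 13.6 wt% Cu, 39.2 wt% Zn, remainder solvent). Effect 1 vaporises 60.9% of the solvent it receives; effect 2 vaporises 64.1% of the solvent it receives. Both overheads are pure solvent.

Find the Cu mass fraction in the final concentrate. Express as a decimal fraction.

solvent in feed = 1851×0.472 = 873.67 kg/h.
After stage 1: solvent left = (1−0.609)×873.67 = 341.61; stream total = 1318.9 kg/h.
After stage 2: solvent left = (1−0.641)×341.61 = 122.64; final concentrate = 1100 kg/h.
Cu fraction = 251.74/1100 = 0.229.

0.229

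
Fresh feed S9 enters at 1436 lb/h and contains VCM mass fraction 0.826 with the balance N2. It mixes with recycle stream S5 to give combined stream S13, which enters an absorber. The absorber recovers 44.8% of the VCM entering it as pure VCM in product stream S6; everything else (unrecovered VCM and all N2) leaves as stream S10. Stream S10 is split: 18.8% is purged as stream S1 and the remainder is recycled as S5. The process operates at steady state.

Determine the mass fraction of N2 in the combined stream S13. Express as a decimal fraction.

N2 enters only via S9 and leaves only via the purge: 1436×0.174 = 0.188×(N2 in S10), and the absorber passes all N2, so N2 in S13 = N2 in S10 = 1329.1 lb/h.
VCM in S13: m_A = 1436×0.826 + (1−0.188)·(1−0.448)·m_A, so m_A = 1186.1/0.5518 = 2149.7 lb/h.
S13 = 2149.7 + 1329.1 = 3478.7 lb/h.
N2 fraction in S13 = 1329.1/3478.7 = 0.382.

0.382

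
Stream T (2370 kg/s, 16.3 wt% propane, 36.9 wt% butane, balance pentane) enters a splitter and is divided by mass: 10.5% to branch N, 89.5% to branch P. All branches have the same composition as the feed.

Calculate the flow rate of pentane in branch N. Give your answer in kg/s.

116.5 kg/s

Branch N total = 0.105×2370 = 248.85 kg/s.
pentane in N = 0.468×248.85 = 116.46 kg/s.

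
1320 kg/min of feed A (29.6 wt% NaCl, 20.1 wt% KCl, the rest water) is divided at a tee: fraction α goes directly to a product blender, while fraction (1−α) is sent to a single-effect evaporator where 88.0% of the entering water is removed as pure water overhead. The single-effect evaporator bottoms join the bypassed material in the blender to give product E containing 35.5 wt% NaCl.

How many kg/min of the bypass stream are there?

All 1320×0.296 = 390.72 kg/min of NaCl reaches E, so E = 390.72/0.355 = 1100.6 kg/min and vapour = 219.38 kg/min.
The evaporator receives (1−α)·1320 of feed at 0.503 water and removes 0.880 of that water:
0.880×0.503×(1−α)×1320 = 219.38
(1−α) = 219.38/584.28 = 0.3755;  α = 0.6245.
Bypass flow = 0.6245×1320 = 824.38 kg/min.

824.4 kg/min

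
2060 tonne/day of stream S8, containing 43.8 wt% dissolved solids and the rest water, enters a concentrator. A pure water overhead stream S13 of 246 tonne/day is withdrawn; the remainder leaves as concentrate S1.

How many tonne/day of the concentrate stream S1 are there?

1814 tonne/day

Concentrate = 2060 − 246 = 1814 tonne/day.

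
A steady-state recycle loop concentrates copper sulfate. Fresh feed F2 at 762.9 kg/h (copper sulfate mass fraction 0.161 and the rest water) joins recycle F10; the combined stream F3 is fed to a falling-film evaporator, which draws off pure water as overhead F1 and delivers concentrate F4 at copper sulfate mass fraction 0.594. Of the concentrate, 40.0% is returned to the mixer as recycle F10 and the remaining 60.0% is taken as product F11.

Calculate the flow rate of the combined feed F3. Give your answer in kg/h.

Overall copper sulfate balance (none leaves overhead): copper sulfate in fresh feed = copper sulfate in product, i.e. 762.9×0.161 = (1−0.400)·F4·0.594.
F4 = 122.83/(0.594×0.600) = 344.63 kg/h.
Recycle F10 = 0.400×344.63 = 137.85 kg/h.
Combined feed F3 = 762.9 + 137.85 = 900.75 kg/h.

900.8 kg/h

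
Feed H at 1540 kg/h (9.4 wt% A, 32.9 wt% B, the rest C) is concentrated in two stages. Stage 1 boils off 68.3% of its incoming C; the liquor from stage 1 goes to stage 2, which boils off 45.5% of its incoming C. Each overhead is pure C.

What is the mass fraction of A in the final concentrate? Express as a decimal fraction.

0.180

C in feed = 1540×0.577 = 888.58 kg/h.
After stage 1: C left = (1−0.683)×888.58 = 281.68; stream total = 933.1 kg/h.
After stage 2: C left = (1−0.455)×281.68 = 153.52; final concentrate = 804.94 kg/h.
A fraction = 144.76/804.94 = 0.180.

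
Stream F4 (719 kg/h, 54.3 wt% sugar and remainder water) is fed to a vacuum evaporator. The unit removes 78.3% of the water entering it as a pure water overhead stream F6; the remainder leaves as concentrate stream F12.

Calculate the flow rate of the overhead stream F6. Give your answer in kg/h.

257.3 kg/h

water entering = 719×0.457 = 328.58 kg/h; overhead removed = 0.783×328.58 = 257.28 kg/h.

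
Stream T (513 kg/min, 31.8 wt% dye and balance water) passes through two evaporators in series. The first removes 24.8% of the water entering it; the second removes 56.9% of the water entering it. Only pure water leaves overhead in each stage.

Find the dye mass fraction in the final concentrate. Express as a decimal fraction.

0.590

water in feed = 513×0.682 = 349.87 kg/min.
After stage 1: water left = (1−0.248)×349.87 = 263.1; stream total = 426.23 kg/min.
After stage 2: water left = (1−0.569)×263.1 = 113.4; final concentrate = 276.53 kg/min.
dye fraction = 163.13/276.53 = 0.590.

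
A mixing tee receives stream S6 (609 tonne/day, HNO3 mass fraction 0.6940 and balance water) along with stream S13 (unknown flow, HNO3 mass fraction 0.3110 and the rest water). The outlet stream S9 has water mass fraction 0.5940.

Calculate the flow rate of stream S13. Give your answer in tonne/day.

Let S13 be the unknown flow. Total out = 609 + S13.
water balance: 186.35 + 0.689·S13 = 0.594·(609 + S13)
(0.689 − 0.594)·S13 = 0.594×609 − 186.35 = 175.39
S13 = 175.39 / 0.095 = 1846.2 tonne/day

1846 tonne/day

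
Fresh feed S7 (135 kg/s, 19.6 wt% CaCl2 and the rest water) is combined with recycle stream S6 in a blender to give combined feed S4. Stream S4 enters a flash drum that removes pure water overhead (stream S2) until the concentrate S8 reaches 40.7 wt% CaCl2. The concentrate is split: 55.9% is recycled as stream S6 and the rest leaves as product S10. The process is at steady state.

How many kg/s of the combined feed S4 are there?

Overall CaCl2 balance (none leaves overhead): CaCl2 in fresh feed = CaCl2 in product, i.e. 135×0.196 = (1−0.559)·S8·0.407.
S8 = 26.46/(0.407×0.441) = 147.42 kg/s.
Recycle S6 = 0.559×147.42 = 82.408 kg/s.
Combined feed S4 = 135 + 82.408 = 217.41 kg/s.

217.4 kg/s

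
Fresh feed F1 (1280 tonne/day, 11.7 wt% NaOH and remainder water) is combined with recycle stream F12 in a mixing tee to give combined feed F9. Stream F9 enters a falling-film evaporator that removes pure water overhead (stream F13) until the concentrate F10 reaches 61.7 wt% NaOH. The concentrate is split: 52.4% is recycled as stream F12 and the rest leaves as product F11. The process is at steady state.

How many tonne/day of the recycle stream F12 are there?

267.2 tonne/day

Overall NaOH balance (none leaves overhead): NaOH in fresh feed = NaOH in product, i.e. 1280×0.117 = (1−0.524)·F10·0.617.
F10 = 149.76/(0.617×0.476) = 509.92 tonne/day.
Recycle F12 = 0.524×509.92 = 267.2 tonne/day.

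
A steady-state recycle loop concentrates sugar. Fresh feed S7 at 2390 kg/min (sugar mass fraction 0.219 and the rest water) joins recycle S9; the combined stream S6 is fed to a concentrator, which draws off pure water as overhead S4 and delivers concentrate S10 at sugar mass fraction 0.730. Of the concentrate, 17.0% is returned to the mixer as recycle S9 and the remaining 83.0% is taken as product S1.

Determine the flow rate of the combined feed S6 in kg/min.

Overall sugar balance (none leaves overhead): sugar in fresh feed = sugar in product, i.e. 2390×0.219 = (1−0.170)·S10·0.730.
S10 = 523.41/(0.730×0.830) = 863.86 kg/min.
Recycle S9 = 0.170×863.86 = 146.86 kg/min.
Combined feed S6 = 2390 + 146.86 = 2536.9 kg/min.

2537 kg/min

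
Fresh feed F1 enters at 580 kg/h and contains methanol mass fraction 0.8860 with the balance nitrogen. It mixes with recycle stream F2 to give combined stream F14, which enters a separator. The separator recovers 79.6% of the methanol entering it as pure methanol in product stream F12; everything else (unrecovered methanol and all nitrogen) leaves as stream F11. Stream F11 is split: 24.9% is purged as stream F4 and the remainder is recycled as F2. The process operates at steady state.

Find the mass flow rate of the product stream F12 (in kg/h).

methanol in F14: m_A = 580×0.886 + (1−0.249)·(1−0.796)·m_A, so m_A = 513.88/0.8468 = 606.85 kg/h.
Product F12 = 0.796×606.85 = 483.05 kg/h.

483.1 kg/h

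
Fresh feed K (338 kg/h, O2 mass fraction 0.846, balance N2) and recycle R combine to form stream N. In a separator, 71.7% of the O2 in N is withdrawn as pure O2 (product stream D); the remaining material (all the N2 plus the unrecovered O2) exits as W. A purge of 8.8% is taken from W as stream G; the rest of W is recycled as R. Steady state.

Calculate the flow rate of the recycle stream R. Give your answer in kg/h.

N2 enters only via K and leaves only via the purge: 338×0.154 = 0.088×(N2 in W), and the separator passes all N2, so N2 in N = N2 in W = 591.5 kg/h.
O2 in N: m_A = 338×0.846 + (1−0.088)·(1−0.717)·m_A, so m_A = 285.95/0.7419 = 385.42 kg/h.
W = (1−0.717)×385.42 + 591.5 = 700.58 kg/h.
Recycle R = (1−0.088)×700.58 = 638.92 kg/h.

638.9 kg/h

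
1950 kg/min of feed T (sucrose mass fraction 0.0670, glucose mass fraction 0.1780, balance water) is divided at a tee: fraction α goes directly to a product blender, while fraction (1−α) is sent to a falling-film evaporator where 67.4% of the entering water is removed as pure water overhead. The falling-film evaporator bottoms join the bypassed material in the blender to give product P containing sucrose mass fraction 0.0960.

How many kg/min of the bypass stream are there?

All 1950×0.067 = 130.65 kg/min of sucrose reaches P, so P = 130.65/0.096 = 1360.9 kg/min and vapour = 589.06 kg/min.
The evaporator receives (1−α)·1950 of feed at 0.755 water and removes 0.674 of that water:
0.674×0.755×(1−α)×1950 = 589.06
(1−α) = 589.06/992.3 = 0.5936;  α = 0.4064.
Bypass flow = 0.4064×1950 = 792.41 kg/min.

792.4 kg/min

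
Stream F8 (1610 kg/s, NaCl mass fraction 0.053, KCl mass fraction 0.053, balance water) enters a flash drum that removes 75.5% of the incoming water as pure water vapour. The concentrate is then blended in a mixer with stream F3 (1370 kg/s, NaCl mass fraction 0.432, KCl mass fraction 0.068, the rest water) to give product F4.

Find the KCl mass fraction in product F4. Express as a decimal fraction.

0.094

Vapour removed = 0.755×0.894×1610 = 1086.7 kg/s; concentrate = 523.3 kg/s.
KCl reaching the mixer = 85.33 (from concentrate) + 1370×0.068 = 178.49 kg/s.
Product flow = 523.3 + 1370 = 1893.3 kg/s; KCl fraction = 0.094.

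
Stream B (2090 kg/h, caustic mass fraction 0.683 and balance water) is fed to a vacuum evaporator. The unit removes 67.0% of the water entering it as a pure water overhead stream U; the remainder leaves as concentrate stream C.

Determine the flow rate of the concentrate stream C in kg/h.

water entering = 2090×0.317 = 662.53 kg/h; overhead removed = 0.670×662.53 = 443.9 kg/h.
Concentrate = 2090 − 443.9 = 1646.1 kg/h.

1646 kg/h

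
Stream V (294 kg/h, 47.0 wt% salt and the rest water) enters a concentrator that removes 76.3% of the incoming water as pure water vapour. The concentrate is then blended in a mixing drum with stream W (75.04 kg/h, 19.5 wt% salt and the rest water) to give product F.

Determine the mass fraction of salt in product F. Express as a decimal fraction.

0.611

Vapour removed = 0.763×0.530×294 = 118.89 kg/h; concentrate = 175.11 kg/h.
salt reaching the mixer = 138.18 (from concentrate) + 75.04×0.195 = 152.81 kg/h.
Product flow = 175.11 + 75.04 = 250.15 kg/h; salt fraction = 0.611.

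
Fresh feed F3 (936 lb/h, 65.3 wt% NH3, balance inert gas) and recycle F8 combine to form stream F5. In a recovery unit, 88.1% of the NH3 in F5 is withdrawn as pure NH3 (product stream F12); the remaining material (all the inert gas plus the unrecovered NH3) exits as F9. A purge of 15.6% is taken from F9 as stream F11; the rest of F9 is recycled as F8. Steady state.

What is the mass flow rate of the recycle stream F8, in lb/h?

inert gas enters only via F3 and leaves only via the purge: 936×0.347 = 0.156×(inert gas in F9), and the recovery unit passes all inert gas, so inert gas in F5 = inert gas in F9 = 2082 lb/h.
NH3 in F5: m_A = 936×0.653 + (1−0.156)·(1−0.881)·m_A, so m_A = 611.21/0.8996 = 679.45 lb/h.
F9 = (1−0.881)×679.45 + 2082 = 2162.9 lb/h.
Recycle F8 = (1−0.156)×2162.9 = 1825.4 lb/h.

1825 lb/h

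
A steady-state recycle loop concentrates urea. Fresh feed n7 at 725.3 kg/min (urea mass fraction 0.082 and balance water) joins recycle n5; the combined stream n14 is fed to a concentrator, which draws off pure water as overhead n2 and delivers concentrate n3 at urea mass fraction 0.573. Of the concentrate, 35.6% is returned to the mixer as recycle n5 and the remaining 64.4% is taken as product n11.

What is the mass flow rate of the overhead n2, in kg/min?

621.5 kg/min

Overall urea balance (none leaves overhead): urea in fresh feed = urea in product, i.e. 725.3×0.082 = (1−0.356)·n3·0.573.
n3 = 59.475/(0.573×0.644) = 161.17 kg/min.
Recycle n5 = 0.356×161.17 = 57.377 kg/min.
Combined feed n14 = 725.3 + 57.377 = 782.68 kg/min.
Overhead n2 = n14 − n3 = 782.68 − 161.17 = 621.5 kg/min.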